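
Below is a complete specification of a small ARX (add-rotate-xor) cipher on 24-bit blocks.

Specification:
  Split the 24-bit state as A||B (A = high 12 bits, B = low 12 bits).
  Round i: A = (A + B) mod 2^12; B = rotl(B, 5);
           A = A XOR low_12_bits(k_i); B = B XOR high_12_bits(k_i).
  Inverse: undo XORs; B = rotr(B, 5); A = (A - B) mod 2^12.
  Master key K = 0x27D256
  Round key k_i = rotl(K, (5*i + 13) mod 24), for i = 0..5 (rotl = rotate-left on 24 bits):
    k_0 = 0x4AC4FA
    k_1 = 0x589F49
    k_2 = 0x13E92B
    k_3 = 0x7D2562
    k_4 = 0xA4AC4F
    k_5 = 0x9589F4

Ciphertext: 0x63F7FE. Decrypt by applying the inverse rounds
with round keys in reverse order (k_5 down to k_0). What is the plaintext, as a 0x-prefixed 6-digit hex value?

s_0 = ciphertext = 0x63F7FE
s_1 = InvRound(s_0, k_5) = 0xC56375
s_2 = InvRound(s_1, k_4) = 0x050FC9
s_3 = InvRound(s_2, k_3) = 0x772DC0
s_4 = InvRound(s_3, k_2) = 0xEF2F67
s_5 = InvRound(s_4, k_1) = 0xA64757
s_6 = InvRound(s_5, k_0) = 0x0FFD9F

0x0FFD9F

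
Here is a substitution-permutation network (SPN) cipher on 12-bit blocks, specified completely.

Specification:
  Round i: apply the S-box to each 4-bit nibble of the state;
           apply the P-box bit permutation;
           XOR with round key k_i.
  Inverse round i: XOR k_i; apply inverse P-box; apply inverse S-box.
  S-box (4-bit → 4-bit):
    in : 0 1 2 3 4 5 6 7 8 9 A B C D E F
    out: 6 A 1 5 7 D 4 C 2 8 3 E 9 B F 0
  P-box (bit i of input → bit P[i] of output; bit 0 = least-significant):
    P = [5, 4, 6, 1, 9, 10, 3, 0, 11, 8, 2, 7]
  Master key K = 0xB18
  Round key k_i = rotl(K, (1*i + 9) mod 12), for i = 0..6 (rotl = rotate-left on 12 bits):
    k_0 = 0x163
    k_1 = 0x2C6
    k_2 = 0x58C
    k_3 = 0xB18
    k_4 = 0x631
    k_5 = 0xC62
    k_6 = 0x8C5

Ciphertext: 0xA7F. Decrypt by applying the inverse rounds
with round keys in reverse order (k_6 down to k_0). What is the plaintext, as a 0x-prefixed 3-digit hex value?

0x791

s_0 = ciphertext = 0xA7F
s_1 = InvRound(s_0, k_6) = 0x93D
s_2 = InvRound(s_1, k_5) = 0x0BB
s_3 = InvRound(s_2, k_4) = 0x949
s_4 = InvRound(s_3, k_3) = 0xFC0
s_5 = InvRound(s_4, k_2) = 0x336
s_6 = InvRound(s_5, k_1) = 0x1F4
s_7 = InvRound(s_6, k_0) = 0x791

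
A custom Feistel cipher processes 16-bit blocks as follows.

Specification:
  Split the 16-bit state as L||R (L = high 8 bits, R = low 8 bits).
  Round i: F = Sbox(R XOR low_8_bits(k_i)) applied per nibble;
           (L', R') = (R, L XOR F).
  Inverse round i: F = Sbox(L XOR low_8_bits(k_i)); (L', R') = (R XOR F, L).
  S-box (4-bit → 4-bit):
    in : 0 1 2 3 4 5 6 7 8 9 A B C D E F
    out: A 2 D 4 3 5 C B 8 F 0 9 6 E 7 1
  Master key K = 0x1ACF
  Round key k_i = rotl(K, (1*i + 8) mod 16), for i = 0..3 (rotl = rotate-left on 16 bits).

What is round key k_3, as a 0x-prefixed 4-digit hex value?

K = 0x1ACF
k_0 = rotl(K, (1*0+8) mod 16) = rotl(K, 8) = 0xCF1A
k_1 = rotl(K, (1*1+8) mod 16) = rotl(K, 9) = 0x9E35
k_2 = rotl(K, (1*2+8) mod 16) = rotl(K, 10) = 0x3C6B
k_3 = rotl(K, (1*3+8) mod 16) = rotl(K, 11) = 0x78D6

0x78D6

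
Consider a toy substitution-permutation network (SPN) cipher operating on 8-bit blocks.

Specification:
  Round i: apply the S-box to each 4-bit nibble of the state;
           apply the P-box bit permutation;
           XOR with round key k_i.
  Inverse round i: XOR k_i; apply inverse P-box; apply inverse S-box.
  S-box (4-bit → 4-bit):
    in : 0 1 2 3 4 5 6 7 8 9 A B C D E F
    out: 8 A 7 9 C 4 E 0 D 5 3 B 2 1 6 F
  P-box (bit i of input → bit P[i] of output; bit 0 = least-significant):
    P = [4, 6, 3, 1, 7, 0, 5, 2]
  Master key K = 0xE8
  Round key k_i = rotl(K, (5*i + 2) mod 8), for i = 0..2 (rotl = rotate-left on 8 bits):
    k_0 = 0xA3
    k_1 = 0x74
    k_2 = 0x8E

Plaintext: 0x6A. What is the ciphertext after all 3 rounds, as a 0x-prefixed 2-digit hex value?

0x43

s_0 = plaintext = 0x6A
s_1 = Round(s_0, k_0) = 0xD6
s_2 = Round(s_1, k_1) = 0xBE
s_3 = Round(s_2, k_2) = 0x43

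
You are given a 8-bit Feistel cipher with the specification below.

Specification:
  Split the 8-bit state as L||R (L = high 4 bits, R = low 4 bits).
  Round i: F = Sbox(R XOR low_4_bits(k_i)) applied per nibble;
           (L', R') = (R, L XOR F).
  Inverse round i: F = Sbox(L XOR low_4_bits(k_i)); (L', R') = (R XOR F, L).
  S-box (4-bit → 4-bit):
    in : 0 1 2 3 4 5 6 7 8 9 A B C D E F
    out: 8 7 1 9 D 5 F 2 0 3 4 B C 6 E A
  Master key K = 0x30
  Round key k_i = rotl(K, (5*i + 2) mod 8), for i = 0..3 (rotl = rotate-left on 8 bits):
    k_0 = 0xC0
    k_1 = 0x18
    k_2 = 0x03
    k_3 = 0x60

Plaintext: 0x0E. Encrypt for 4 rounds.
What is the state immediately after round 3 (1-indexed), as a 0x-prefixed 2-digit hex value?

s_0 = plaintext = 0x0E
s_1 = Round(s_0, k_0) = 0xEE
s_2 = Round(s_1, k_1) = 0xE1
s_3 = Round(s_2, k_2) = 0x1F
s_4 = Round(s_3, k_3) = 0xFB

0x1F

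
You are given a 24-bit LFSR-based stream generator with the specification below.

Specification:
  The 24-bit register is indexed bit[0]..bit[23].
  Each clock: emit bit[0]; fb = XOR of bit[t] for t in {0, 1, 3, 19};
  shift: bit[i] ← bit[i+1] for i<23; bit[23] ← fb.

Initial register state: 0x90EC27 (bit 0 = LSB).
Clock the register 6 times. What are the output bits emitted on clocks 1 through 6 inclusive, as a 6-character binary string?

reg_0 = 0x90EC27
clock 1: out=1, reg = 0x487613
clock 2: out=1, reg = 0xA43B09
clock 3: out=1, reg = 0x521D84
clock 4: out=0, reg = 0x290EC2
clock 5: out=0, reg = 0x148761
clock 6: out=1, reg = 0x8A43B0

111001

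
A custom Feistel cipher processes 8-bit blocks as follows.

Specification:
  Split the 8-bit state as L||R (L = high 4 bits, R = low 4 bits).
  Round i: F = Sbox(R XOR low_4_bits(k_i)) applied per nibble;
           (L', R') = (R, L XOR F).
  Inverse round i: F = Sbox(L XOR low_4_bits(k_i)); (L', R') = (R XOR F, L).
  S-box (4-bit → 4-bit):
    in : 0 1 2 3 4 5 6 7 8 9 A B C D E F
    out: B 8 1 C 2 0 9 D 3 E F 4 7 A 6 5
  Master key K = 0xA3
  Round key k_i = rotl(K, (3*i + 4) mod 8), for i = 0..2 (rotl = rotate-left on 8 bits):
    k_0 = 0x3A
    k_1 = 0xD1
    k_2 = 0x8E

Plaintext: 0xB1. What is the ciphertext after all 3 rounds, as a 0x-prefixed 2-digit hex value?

0x71

s_0 = plaintext = 0xB1
s_1 = Round(s_0, k_0) = 0x1F
s_2 = Round(s_1, k_1) = 0xF7
s_3 = Round(s_2, k_2) = 0x71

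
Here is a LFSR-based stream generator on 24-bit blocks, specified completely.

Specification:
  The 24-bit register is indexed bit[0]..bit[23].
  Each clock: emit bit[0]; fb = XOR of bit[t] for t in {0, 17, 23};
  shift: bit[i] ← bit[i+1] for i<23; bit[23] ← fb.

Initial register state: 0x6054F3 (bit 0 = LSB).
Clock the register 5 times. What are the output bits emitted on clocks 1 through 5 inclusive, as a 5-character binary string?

11001

reg_0 = 0x6054F3
clock 1: out=1, reg = 0xB02A79
clock 2: out=1, reg = 0x58153C
clock 3: out=0, reg = 0x2C0A9E
clock 4: out=0, reg = 0x16054F
clock 5: out=1, reg = 0x0B02A7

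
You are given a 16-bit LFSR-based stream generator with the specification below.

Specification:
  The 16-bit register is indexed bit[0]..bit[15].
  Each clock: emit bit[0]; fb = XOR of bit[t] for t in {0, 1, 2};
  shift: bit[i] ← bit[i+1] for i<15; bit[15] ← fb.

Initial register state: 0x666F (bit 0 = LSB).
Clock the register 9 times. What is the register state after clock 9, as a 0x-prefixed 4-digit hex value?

0x61B3

reg_0 = 0x666F
clock 1: out=1, reg = 0xB337
clock 2: out=1, reg = 0xD99B
clock 3: out=1, reg = 0x6CCD
clock 4: out=1, reg = 0x3666
clock 5: out=0, reg = 0x1B33
clock 6: out=1, reg = 0x0D99
clock 7: out=1, reg = 0x86CC
clock 8: out=0, reg = 0xC366
clock 9: out=0, reg = 0x61B3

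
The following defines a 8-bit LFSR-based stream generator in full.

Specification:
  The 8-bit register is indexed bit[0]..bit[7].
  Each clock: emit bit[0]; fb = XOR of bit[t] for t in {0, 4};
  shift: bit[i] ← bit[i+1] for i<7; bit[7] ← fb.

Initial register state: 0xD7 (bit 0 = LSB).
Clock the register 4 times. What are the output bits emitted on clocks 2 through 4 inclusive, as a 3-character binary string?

110

reg_0 = 0xD7
clock 1: out=1, reg = 0x6B
clock 2: out=1, reg = 0xB5
clock 3: out=1, reg = 0x5A
clock 4: out=0, reg = 0xAD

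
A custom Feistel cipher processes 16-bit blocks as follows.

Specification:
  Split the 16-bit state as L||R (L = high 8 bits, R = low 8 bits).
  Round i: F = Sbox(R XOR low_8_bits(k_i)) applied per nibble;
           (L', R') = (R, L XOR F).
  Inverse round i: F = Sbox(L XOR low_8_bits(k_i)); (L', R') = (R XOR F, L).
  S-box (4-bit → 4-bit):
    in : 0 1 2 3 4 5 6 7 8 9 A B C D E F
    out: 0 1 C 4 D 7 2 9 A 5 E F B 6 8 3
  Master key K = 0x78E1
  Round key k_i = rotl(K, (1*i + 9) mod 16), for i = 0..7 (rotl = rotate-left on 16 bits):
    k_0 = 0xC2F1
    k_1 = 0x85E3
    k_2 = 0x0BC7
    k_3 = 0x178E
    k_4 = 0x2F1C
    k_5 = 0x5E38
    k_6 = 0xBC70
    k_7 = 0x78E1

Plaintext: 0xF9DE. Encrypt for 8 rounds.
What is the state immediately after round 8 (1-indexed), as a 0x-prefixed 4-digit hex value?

s_0 = plaintext = 0xF9DE
s_1 = Round(s_0, k_0) = 0xDE3A
s_2 = Round(s_1, k_1) = 0x3ABB
s_3 = Round(s_2, k_2) = 0xBBA1
s_4 = Round(s_3, k_3) = 0xA178
s_5 = Round(s_4, k_4) = 0x788C
s_6 = Round(s_5, k_5) = 0x8C85
s_7 = Round(s_6, k_6) = 0x85BB
s_8 = Round(s_7, k_7) = 0xBBFB

0xBBFB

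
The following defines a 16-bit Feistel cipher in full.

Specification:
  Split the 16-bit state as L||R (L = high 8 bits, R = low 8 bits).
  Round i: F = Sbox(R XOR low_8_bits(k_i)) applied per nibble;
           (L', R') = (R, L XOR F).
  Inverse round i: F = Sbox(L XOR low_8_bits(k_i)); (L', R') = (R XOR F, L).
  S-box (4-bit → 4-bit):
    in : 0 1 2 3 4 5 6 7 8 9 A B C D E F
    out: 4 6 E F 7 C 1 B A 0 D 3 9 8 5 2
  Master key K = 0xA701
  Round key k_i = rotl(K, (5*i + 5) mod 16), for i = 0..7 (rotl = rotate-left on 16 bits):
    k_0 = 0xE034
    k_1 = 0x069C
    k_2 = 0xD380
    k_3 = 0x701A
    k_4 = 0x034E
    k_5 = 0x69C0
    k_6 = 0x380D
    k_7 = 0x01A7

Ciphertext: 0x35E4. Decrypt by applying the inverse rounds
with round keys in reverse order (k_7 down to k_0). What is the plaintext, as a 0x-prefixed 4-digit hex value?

s_0 = ciphertext = 0x35E4
s_1 = InvRound(s_0, k_7) = 0xEA35
s_2 = InvRound(s_1, k_6) = 0x6EEA
s_3 = InvRound(s_2, k_5) = 0x3F6E
s_4 = InvRound(s_3, k_4) = 0xD83F
s_5 = InvRound(s_4, k_3) = 0xA1D8
s_6 = InvRound(s_5, k_2) = 0x3EA1
s_7 = InvRound(s_6, k_1) = 0x7F3E
s_8 = InvRound(s_7, k_0) = 0x4D7F

0x4D7F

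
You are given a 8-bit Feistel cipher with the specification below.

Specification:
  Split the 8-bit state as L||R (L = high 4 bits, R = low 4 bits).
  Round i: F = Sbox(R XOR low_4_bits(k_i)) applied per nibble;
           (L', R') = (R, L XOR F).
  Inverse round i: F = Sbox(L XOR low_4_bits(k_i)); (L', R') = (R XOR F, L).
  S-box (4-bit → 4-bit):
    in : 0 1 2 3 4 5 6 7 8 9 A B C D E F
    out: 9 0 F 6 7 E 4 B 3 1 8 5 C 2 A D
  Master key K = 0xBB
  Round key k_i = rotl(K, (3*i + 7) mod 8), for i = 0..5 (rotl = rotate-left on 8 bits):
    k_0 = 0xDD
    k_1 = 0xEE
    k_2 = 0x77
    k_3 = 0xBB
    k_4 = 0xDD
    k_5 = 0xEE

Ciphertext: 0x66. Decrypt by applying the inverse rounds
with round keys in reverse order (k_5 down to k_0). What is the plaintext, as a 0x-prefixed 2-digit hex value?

0x6C

s_0 = ciphertext = 0x66
s_1 = InvRound(s_0, k_5) = 0x56
s_2 = InvRound(s_1, k_4) = 0x55
s_3 = InvRound(s_2, k_3) = 0xF5
s_4 = InvRound(s_3, k_2) = 0x6F
s_5 = InvRound(s_4, k_1) = 0xC6
s_6 = InvRound(s_5, k_0) = 0x6C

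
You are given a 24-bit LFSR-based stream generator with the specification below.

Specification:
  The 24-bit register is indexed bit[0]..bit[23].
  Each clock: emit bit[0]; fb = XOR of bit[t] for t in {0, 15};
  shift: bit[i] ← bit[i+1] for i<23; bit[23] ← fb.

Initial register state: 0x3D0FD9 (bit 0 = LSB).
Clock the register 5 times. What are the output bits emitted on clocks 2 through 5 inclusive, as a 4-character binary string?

0011

reg_0 = 0x3D0FD9
clock 1: out=1, reg = 0x9E87EC
clock 2: out=0, reg = 0xCF43F6
clock 3: out=0, reg = 0x67A1FB
clock 4: out=1, reg = 0x33D0FD
clock 5: out=1, reg = 0x19E87E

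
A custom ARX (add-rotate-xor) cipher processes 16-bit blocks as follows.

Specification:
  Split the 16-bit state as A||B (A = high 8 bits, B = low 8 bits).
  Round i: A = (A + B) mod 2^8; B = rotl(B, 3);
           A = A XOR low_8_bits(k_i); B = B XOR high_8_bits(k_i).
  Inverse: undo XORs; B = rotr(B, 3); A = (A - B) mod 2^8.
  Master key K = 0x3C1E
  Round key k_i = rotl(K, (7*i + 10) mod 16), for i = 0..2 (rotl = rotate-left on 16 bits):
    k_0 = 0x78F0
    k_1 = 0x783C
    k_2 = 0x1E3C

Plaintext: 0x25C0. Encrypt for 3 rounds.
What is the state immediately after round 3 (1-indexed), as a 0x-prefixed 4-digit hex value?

s_0 = plaintext = 0x25C0
s_1 = Round(s_0, k_0) = 0x157E
s_2 = Round(s_1, k_1) = 0xAF8B
s_3 = Round(s_2, k_2) = 0x0642

0x0642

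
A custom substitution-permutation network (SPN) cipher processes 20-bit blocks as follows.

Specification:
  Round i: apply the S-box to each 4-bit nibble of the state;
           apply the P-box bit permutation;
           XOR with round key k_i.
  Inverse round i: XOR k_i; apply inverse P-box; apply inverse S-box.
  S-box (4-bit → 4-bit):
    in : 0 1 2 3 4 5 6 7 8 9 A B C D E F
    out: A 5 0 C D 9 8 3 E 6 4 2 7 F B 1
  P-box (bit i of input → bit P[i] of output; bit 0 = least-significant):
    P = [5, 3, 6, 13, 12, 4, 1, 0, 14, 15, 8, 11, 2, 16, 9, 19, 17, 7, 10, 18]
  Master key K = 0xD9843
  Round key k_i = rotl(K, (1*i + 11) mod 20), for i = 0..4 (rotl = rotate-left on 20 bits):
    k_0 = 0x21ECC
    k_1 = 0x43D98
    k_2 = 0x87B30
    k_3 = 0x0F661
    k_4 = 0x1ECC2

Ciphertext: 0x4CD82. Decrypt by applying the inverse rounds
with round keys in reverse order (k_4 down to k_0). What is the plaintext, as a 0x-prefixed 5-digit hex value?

s_0 = ciphertext = 0x4CD82
s_1 = InvRound(s_0, k_4) = 0x6BA23
s_2 = InvRound(s_1, k_3) = 0x425AA
s_3 = InvRound(s_2, k_2) = 0x835CB
s_4 = InvRound(s_3, k_1) = 0x6668A
s_5 = InvRound(s_4, k_0) = 0x6F513

0x6F513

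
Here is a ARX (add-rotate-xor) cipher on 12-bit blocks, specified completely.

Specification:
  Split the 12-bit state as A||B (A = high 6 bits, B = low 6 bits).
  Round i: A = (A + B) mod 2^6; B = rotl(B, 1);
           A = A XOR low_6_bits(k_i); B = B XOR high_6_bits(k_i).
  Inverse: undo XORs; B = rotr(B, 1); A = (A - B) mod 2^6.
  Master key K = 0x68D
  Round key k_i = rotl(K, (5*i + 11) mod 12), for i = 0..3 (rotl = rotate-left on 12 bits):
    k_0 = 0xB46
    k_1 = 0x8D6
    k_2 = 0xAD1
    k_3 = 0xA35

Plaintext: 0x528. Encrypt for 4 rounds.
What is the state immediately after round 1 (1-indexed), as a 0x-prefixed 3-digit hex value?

s_0 = plaintext = 0x528
s_1 = Round(s_0, k_0) = 0xEBC
s_2 = Round(s_1, k_1) = 0x81A
s_3 = Round(s_2, k_2) = 0xADF
s_4 = Round(s_3, k_3) = 0xFD6

0xEBC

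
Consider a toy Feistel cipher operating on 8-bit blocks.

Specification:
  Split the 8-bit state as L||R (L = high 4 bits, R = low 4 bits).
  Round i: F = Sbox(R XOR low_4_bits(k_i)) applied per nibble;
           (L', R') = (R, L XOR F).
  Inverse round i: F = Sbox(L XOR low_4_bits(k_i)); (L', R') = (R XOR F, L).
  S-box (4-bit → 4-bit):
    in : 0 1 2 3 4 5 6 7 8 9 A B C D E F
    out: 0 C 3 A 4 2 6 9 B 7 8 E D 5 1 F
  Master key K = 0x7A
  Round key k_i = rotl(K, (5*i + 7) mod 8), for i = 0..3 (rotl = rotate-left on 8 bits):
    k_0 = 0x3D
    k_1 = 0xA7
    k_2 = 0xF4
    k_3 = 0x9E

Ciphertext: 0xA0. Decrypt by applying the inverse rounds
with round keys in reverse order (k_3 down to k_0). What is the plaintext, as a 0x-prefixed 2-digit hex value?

0x71

s_0 = ciphertext = 0xA0
s_1 = InvRound(s_0, k_3) = 0x4A
s_2 = InvRound(s_1, k_2) = 0xA4
s_3 = InvRound(s_2, k_1) = 0x1A
s_4 = InvRound(s_3, k_0) = 0x71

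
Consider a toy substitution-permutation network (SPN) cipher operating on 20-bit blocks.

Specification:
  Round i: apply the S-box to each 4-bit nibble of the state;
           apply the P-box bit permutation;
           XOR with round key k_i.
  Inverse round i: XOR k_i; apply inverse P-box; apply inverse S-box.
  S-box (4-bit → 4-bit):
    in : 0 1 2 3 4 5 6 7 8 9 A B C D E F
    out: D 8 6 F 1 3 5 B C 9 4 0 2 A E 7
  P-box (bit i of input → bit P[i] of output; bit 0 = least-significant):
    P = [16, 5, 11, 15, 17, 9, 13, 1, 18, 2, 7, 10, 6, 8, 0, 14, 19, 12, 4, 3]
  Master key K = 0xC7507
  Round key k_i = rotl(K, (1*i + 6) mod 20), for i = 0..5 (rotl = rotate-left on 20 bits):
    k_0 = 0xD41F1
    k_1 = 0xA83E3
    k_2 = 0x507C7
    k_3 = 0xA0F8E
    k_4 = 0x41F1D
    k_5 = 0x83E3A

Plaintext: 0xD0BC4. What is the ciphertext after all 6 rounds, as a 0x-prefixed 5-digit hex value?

0x234F8

s_0 = plaintext = 0xD0BC4
s_1 = Round(s_0, k_0) = 0xC13B8
s_2 = Round(s_1, k_1) = 0xE5F67
s_3 = Round(s_2, k_2) = 0x2B63B
s_4 = Round(s_3, k_3) = 0xC3D1C
s_5 = Round(s_4, k_4) = 0x44A7A
s_6 = Round(s_5, k_5) = 0x234F8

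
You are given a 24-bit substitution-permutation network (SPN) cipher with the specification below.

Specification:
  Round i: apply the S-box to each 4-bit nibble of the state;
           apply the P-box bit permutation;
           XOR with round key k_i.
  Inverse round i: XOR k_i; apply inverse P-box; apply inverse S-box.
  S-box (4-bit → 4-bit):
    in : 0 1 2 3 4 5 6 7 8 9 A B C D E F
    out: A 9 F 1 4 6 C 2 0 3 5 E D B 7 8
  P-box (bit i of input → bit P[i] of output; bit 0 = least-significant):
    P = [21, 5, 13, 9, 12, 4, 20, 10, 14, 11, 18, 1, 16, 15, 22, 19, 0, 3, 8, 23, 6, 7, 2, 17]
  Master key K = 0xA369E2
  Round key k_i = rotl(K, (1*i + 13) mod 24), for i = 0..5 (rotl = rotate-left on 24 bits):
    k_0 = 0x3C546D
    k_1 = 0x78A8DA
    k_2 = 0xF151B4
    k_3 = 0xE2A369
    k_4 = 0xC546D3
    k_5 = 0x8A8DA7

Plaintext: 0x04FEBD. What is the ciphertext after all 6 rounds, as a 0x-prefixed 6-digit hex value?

s_0 = plaintext = 0x04FEBD
s_1 = Round(s_0, k_0) = 0x021BDD
s_2 = Round(s_1, k_1) = 0xD7B761
s_3 = Round(s_2, k_2) = 0x8BDF7C
s_4 = Round(s_3, k_3) = 0x4B0073
s_5 = Round(s_4, k_4) = 0x6DCFCD
s_6 = Round(s_5, k_5) = 0x719B88

0x719B88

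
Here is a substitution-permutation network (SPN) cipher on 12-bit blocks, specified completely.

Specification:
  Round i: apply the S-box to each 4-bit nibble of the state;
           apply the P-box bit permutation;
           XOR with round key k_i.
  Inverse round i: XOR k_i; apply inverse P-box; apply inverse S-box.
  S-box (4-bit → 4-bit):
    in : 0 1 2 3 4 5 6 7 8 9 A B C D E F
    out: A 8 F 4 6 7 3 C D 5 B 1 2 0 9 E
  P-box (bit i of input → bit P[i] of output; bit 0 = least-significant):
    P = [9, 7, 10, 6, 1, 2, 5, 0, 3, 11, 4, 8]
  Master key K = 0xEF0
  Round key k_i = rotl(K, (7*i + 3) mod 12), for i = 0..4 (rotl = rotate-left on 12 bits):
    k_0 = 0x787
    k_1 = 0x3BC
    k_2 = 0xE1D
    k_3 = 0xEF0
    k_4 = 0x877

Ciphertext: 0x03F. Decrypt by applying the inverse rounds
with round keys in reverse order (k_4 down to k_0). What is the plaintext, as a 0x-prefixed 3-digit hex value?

0xF9B

s_0 = ciphertext = 0x03F
s_1 = InvRound(s_0, k_4) = 0x6D1
s_2 = InvRound(s_1, k_3) = 0xC7D
s_3 = InvRound(s_2, k_2) = 0xD3E
s_4 = InvRound(s_3, k_1) = 0xCB5
s_5 = InvRound(s_4, k_0) = 0xF9B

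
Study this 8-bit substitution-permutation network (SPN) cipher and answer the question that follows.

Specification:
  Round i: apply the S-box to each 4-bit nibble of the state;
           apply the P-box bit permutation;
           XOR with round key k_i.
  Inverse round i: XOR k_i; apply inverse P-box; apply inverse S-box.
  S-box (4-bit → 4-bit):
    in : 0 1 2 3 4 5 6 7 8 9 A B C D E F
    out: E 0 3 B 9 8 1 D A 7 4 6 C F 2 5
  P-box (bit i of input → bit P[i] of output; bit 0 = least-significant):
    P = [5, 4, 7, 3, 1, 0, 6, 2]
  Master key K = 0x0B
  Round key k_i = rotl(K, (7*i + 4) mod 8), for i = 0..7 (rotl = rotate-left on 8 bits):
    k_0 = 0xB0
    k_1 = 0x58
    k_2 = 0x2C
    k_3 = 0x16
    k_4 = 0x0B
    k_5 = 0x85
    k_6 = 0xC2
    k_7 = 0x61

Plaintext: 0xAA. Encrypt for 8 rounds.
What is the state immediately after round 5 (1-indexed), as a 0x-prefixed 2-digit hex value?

0x32

s_0 = plaintext = 0xAA
s_1 = Round(s_0, k_0) = 0x70
s_2 = Round(s_1, k_1) = 0x86
s_3 = Round(s_2, k_2) = 0x09
s_4 = Round(s_3, k_3) = 0xE3
s_5 = Round(s_4, k_4) = 0x32
s_6 = Round(s_5, k_5) = 0xB2
s_7 = Round(s_6, k_6) = 0xB3
s_8 = Round(s_7, k_7) = 0x18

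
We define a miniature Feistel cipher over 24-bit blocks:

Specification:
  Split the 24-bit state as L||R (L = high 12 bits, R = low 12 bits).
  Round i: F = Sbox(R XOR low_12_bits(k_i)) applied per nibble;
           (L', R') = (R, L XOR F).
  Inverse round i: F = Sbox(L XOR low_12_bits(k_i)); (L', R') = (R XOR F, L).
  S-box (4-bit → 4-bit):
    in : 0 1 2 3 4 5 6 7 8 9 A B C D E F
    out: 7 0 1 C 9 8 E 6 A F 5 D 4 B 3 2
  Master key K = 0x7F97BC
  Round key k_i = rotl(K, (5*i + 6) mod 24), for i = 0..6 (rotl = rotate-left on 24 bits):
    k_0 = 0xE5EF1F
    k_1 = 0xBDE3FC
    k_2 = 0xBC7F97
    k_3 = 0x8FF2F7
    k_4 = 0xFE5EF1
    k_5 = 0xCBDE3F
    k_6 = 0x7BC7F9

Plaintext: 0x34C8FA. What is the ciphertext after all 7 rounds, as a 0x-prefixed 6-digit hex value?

0x4D971A

s_0 = plaintext = 0x34C8FA
s_1 = Round(s_0, k_0) = 0x8FA574
s_2 = Round(s_1, k_1) = 0x574650
s_3 = Round(s_2, k_2) = 0x650A32
s_4 = Round(s_3, k_3) = 0xA32C18
s_5 = Round(s_4, k_4) = 0xC18B0D
s_6 = Round(s_5, k_5) = 0xB0D4D9
s_7 = Round(s_6, k_6) = 0x4D971A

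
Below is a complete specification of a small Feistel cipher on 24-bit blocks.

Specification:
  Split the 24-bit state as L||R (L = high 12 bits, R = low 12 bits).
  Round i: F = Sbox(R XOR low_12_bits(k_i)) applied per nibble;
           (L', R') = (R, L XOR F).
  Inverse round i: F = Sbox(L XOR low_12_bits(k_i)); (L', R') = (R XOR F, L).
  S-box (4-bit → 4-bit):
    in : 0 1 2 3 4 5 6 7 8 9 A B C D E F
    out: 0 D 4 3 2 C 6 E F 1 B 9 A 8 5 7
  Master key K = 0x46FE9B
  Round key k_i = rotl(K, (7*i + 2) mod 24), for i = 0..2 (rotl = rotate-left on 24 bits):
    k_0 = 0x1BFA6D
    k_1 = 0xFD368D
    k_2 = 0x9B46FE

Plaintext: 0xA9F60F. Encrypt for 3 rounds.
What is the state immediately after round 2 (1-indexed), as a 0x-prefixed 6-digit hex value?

s_0 = plaintext = 0xA9F60F
s_1 = Round(s_0, k_0) = 0x60F0FB
s_2 = Round(s_1, k_1) = 0x0FB0E9
s_3 = Round(s_2, k_2) = 0x0E9625

0x0FB0E9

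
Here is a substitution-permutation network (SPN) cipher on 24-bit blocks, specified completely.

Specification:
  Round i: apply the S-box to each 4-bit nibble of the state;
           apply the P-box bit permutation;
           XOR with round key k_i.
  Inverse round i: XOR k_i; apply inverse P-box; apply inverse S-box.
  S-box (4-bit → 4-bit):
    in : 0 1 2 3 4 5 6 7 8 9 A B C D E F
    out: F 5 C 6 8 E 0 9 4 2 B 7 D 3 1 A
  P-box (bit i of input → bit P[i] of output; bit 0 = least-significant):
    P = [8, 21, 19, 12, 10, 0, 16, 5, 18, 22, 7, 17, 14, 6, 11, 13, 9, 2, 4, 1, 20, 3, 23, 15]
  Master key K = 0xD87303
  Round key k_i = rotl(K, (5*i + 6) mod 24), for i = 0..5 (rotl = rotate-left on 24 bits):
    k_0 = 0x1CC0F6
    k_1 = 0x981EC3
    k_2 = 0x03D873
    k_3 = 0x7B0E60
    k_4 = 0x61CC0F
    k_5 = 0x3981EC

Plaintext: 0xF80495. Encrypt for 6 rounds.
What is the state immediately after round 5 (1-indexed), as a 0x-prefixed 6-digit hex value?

0x24090E

s_0 = plaintext = 0xF80495
s_1 = Round(s_0, k_0) = 0x3638AF
s_2 = Round(s_1, k_1) = 0x38022A
s_3 = Round(s_2, k_2) = 0xA0A18B
s_4 = Round(s_3, k_3) = 0x46EDBE
s_5 = Round(s_4, k_4) = 0x24090E
s_6 = Round(s_5, k_5) = 0xF86C8F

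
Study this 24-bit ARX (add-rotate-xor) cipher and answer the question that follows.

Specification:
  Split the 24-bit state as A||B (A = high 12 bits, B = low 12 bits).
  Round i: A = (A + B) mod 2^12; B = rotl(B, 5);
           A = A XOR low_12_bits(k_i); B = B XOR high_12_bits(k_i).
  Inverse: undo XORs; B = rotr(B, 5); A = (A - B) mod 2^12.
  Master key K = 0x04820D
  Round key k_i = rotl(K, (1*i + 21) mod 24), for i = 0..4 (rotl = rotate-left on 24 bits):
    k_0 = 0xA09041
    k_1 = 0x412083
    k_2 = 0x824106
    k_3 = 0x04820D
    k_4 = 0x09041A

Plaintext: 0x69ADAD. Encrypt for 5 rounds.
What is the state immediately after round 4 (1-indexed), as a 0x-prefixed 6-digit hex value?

0x40304B

s_0 = plaintext = 0x69ADAD
s_1 = Round(s_0, k_0) = 0x406FB2
s_2 = Round(s_1, k_1) = 0x33B24D
s_3 = Round(s_2, k_2) = 0x48E180
s_4 = Round(s_3, k_3) = 0x40304B
s_5 = Round(s_4, k_4) = 0x0549F0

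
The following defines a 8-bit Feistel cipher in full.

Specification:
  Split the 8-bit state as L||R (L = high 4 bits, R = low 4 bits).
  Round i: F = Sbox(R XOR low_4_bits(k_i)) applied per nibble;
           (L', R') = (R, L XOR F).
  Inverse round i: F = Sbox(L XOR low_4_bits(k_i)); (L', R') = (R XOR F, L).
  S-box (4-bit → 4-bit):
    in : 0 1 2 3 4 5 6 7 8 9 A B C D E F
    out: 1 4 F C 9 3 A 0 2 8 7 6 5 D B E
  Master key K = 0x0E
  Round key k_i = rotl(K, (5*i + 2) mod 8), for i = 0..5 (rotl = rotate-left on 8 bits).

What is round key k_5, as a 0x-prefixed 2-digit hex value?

K = 0x0E
k_0 = rotl(K, (5*0+2) mod 8) = rotl(K, 2) = 0x38
k_1 = rotl(K, (5*1+2) mod 8) = rotl(K, 7) = 0x07
k_2 = rotl(K, (5*2+2) mod 8) = rotl(K, 4) = 0xE0
k_3 = rotl(K, (5*3+2) mod 8) = rotl(K, 1) = 0x1C
k_4 = rotl(K, (5*4+2) mod 8) = rotl(K, 6) = 0x83
k_5 = rotl(K, (5*5+2) mod 8) = rotl(K, 3) = 0x70

0x70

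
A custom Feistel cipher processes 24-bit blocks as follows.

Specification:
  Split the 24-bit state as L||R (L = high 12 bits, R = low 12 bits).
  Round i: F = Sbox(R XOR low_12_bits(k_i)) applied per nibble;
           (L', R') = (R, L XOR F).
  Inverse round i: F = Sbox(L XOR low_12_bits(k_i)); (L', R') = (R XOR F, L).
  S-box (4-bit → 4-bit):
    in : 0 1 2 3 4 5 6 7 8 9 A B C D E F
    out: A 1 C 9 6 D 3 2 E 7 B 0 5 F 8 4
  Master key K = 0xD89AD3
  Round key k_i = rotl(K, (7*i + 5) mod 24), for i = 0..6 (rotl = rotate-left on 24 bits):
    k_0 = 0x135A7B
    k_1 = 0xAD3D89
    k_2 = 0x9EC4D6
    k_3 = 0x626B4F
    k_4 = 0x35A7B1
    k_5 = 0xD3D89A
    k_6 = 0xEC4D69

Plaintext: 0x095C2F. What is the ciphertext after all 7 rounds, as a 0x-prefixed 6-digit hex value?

0x5EF348

s_0 = plaintext = 0x095C2F
s_1 = Round(s_0, k_0) = 0xC2F343
s_2 = Round(s_1, k_1) = 0x343474
s_3 = Round(s_2, k_2) = 0x4749FF
s_4 = Round(s_3, k_3) = 0x9FF87E
s_5 = Round(s_4, k_4) = 0x87EDAB
s_6 = Round(s_5, k_5) = 0xDAB5EF
s_7 = Round(s_6, k_6) = 0x5EF348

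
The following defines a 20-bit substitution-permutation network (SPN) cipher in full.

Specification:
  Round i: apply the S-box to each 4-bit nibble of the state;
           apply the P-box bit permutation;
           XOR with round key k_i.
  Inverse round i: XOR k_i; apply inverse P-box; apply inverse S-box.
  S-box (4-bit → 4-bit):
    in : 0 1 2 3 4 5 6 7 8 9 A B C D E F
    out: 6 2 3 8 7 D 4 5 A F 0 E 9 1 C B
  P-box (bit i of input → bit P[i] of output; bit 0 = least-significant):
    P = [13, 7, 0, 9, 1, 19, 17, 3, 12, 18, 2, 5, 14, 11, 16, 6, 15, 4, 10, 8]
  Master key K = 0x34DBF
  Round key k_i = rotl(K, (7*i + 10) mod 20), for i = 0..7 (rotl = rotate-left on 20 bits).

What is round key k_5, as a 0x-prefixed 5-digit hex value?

0x9B7E6

K = 0x34DBF
k_0 = rotl(K, (7*0+10) mod 20) = rotl(K, 10) = 0x6FCD3
k_1 = rotl(K, (7*1+10) mod 20) = rotl(K, 17) = 0xE69B7
k_2 = rotl(K, (7*2+10) mod 20) = rotl(K, 4) = 0x4DBF3
k_3 = rotl(K, (7*3+10) mod 20) = rotl(K, 11) = 0xDF9A6
k_4 = rotl(K, (7*4+10) mod 20) = rotl(K, 18) = 0xCD36F
k_5 = rotl(K, (7*5+10) mod 20) = rotl(K, 5) = 0x9B7E6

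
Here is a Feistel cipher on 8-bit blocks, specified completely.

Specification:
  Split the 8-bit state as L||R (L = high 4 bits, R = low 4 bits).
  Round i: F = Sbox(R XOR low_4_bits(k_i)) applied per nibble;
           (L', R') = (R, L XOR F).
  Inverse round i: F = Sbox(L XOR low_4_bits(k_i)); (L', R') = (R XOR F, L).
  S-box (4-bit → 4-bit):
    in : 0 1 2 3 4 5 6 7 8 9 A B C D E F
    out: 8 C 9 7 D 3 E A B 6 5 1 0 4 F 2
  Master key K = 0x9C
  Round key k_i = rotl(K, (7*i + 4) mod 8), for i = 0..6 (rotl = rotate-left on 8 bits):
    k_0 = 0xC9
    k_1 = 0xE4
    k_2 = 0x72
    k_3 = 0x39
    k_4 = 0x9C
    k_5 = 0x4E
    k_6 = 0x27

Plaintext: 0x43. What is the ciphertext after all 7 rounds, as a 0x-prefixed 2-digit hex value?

s_0 = plaintext = 0x43
s_1 = Round(s_0, k_0) = 0x31
s_2 = Round(s_1, k_1) = 0x10
s_3 = Round(s_2, k_2) = 0x08
s_4 = Round(s_3, k_3) = 0x8C
s_5 = Round(s_4, k_4) = 0xC0
s_6 = Round(s_5, k_5) = 0x03
s_7 = Round(s_6, k_6) = 0x3D

0x3D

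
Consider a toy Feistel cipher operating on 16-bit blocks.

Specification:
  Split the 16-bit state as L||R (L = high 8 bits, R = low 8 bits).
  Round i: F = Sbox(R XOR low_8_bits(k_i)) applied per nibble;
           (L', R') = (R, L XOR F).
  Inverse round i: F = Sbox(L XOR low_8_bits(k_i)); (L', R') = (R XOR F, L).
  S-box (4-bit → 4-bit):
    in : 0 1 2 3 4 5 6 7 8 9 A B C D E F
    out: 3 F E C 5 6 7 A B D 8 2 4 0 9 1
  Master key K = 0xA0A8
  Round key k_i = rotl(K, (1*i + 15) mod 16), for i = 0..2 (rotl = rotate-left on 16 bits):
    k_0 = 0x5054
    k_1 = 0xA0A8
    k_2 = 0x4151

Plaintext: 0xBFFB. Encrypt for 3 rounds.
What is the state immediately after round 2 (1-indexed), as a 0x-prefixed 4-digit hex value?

s_0 = plaintext = 0xBFFB
s_1 = Round(s_0, k_0) = 0xFB3E
s_2 = Round(s_1, k_1) = 0x3E2C
s_3 = Round(s_2, k_2) = 0x2C9E

0x3E2C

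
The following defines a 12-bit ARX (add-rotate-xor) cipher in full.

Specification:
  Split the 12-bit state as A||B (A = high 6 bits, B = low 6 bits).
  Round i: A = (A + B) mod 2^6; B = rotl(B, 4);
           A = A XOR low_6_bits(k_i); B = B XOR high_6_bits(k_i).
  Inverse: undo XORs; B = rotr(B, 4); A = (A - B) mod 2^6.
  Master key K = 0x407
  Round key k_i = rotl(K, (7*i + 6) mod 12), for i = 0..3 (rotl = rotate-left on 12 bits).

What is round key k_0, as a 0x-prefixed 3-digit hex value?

K = 0x407
k_0 = rotl(K, (7*0+6) mod 12) = rotl(K, 6) = 0x1D0

0x1D0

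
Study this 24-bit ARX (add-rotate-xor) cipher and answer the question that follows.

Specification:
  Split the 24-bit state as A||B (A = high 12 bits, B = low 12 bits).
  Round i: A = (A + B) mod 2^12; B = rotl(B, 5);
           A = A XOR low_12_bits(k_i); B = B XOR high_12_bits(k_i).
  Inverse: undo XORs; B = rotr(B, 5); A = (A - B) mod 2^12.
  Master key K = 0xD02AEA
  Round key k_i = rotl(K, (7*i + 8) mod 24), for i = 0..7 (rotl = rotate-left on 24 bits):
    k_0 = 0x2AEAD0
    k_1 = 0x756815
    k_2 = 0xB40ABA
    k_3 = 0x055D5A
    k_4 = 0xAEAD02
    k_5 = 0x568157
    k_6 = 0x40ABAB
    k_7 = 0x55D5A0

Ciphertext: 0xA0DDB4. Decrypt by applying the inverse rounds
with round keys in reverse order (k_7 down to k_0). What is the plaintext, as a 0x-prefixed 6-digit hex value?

s_0 = ciphertext = 0xA0DDB4
s_1 = InvRound(s_0, k_7) = 0xAE64C7
s_2 = InvRound(s_1, k_6) = 0xAC7686
s_3 = InvRound(s_2, k_5) = 0x47171F
s_4 = InvRound(s_3, k_4) = 0xE84AEF
s_5 = InvRound(s_4, k_3) = 0x689D55
s_6 = InvRound(s_5, k_2) = 0x183AB0
s_7 = InvRound(s_6, k_1) = 0x62736F
s_8 = InvRound(s_7, k_0) = 0xC6908E

0xC6908E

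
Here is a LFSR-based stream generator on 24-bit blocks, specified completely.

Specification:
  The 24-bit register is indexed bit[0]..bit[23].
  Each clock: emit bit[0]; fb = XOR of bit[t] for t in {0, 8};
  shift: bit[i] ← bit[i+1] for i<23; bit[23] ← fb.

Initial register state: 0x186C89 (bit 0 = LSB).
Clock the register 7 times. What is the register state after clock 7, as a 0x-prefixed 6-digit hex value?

reg_0 = 0x186C89
clock 1: out=1, reg = 0x8C3644
clock 2: out=0, reg = 0x461B22
clock 3: out=0, reg = 0xA30D91
clock 4: out=1, reg = 0x5186C8
clock 5: out=0, reg = 0x28C364
clock 6: out=0, reg = 0x9461B2
clock 7: out=0, reg = 0xCA30D9

0xCA30D9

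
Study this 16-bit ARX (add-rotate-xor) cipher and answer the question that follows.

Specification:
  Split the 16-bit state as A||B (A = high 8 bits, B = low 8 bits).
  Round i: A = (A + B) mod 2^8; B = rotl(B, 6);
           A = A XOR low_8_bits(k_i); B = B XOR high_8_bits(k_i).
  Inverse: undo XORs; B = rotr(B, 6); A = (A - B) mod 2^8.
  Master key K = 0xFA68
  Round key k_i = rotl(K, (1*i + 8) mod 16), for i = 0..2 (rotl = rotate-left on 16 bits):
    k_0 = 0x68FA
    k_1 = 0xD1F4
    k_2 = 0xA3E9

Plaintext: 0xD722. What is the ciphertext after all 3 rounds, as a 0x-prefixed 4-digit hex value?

0xE9D9

s_0 = plaintext = 0xD722
s_1 = Round(s_0, k_0) = 0x03E0
s_2 = Round(s_1, k_1) = 0x17E9
s_3 = Round(s_2, k_2) = 0xE9D9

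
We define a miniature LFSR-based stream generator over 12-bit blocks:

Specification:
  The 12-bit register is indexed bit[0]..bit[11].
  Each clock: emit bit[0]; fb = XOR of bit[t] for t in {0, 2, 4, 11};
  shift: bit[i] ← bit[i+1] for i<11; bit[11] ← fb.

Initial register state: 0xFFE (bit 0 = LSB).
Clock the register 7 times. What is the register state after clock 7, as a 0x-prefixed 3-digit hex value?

reg_0 = 0xFFE
clock 1: out=0, reg = 0xFFF
clock 2: out=1, reg = 0x7FF
clock 3: out=1, reg = 0xBFF
clock 4: out=1, reg = 0x5FF
clock 5: out=1, reg = 0xAFF
clock 6: out=1, reg = 0x57F
clock 7: out=1, reg = 0xABF

0xABF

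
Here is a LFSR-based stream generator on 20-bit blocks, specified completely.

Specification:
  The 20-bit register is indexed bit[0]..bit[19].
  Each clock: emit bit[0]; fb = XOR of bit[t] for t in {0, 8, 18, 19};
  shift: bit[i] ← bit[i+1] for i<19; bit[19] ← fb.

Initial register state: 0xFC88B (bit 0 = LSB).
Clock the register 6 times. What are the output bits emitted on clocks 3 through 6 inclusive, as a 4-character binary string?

reg_0 = 0xFC88B
clock 1: out=1, reg = 0xFE445
clock 2: out=1, reg = 0xFF222
clock 3: out=0, reg = 0x7F911
clock 4: out=1, reg = 0xBFC88
clock 5: out=0, reg = 0xDFE44
clock 6: out=0, reg = 0x6FF22

0100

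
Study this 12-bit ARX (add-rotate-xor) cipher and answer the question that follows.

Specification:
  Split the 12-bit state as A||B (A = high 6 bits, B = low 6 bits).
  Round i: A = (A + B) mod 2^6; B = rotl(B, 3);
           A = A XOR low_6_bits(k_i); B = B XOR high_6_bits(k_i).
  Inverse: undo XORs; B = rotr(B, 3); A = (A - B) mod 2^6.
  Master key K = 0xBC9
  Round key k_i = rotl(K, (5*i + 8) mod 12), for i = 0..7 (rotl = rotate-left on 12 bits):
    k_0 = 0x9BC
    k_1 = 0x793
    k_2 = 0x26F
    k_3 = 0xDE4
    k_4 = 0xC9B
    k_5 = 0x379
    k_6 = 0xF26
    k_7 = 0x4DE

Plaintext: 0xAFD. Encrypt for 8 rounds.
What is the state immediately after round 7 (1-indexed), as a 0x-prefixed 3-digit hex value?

s_0 = plaintext = 0xAFD
s_1 = Round(s_0, k_0) = 0x509
s_2 = Round(s_1, k_1) = 0x397
s_3 = Round(s_2, k_2) = 0x2B3
s_4 = Round(s_3, k_3) = 0x669
s_5 = Round(s_4, k_4) = 0x67F
s_6 = Round(s_5, k_5) = 0x872
s_7 = Round(s_6, k_6) = 0xD6A
s_8 = Round(s_7, k_7) = 0x046

0xD6A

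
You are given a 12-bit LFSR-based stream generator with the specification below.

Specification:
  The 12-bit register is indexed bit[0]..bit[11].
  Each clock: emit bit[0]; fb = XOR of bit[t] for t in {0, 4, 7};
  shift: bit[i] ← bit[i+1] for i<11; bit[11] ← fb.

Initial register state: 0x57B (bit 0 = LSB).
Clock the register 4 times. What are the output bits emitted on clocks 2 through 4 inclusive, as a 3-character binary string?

101

reg_0 = 0x57B
clock 1: out=1, reg = 0x2BD
clock 2: out=1, reg = 0x95E
clock 3: out=0, reg = 0xCAF
clock 4: out=1, reg = 0x657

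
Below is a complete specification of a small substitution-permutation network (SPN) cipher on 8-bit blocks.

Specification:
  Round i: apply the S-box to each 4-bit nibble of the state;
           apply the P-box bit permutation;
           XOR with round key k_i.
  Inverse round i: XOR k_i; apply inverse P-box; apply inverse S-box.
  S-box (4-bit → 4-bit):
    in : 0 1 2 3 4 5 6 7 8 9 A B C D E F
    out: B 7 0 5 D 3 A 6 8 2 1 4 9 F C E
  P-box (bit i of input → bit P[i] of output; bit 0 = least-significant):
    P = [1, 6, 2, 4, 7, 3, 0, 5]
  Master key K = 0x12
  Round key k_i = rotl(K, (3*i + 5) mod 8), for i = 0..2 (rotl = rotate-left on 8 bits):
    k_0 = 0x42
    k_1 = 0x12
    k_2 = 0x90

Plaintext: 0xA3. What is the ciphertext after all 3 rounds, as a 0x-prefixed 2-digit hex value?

s_0 = plaintext = 0xA3
s_1 = Round(s_0, k_0) = 0xC4
s_2 = Round(s_1, k_1) = 0xA4
s_3 = Round(s_2, k_2) = 0x06

0x06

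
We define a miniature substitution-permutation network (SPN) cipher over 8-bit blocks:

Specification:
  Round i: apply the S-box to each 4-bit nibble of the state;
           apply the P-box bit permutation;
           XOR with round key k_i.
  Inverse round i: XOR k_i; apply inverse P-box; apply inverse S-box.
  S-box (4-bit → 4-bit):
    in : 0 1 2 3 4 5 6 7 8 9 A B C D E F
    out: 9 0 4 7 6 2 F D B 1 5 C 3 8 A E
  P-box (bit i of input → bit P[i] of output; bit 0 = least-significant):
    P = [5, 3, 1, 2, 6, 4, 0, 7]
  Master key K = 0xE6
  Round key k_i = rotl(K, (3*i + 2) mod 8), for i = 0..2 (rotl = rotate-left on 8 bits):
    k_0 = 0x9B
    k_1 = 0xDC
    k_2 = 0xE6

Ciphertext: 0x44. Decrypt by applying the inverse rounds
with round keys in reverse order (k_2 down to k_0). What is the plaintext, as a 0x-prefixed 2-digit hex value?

0xD1

s_0 = ciphertext = 0x44
s_1 = InvRound(s_0, k_2) = 0xDA
s_2 = InvRound(s_1, k_1) = 0x1B
s_3 = InvRound(s_2, k_0) = 0xD1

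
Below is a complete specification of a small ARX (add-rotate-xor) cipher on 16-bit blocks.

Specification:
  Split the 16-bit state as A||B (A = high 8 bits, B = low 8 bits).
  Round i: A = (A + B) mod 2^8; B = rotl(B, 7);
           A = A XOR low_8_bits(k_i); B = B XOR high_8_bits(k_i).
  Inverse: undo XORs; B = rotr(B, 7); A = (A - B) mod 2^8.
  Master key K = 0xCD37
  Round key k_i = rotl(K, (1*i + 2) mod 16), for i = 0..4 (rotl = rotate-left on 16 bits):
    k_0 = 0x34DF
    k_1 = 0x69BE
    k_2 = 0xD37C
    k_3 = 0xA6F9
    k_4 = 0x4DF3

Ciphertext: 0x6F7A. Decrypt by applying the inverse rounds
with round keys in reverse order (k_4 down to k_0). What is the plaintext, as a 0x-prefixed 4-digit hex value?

s_0 = ciphertext = 0x6F7A
s_1 = InvRound(s_0, k_4) = 0x2E6E
s_2 = InvRound(s_1, k_3) = 0x4691
s_3 = InvRound(s_2, k_2) = 0xB684
s_4 = InvRound(s_3, k_1) = 0x2DDB
s_5 = InvRound(s_4, k_0) = 0x13DF

0x13DF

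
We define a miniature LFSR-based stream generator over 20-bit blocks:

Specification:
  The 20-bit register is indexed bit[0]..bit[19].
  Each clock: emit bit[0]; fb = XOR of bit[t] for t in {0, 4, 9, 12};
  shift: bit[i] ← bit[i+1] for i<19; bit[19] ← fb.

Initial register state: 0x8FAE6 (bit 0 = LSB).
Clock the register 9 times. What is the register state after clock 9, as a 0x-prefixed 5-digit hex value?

reg_0 = 0x8FAE6
clock 1: out=0, reg = 0x47D73
clock 2: out=1, reg = 0xA3EB9
clock 3: out=1, reg = 0x51F5C
clock 4: out=0, reg = 0xA8FAE
clock 5: out=0, reg = 0xD47D7
clock 6: out=1, reg = 0xEA3EB
clock 7: out=1, reg = 0x751F5
clock 8: out=1, reg = 0xBA8FA
clock 9: out=0, reg = 0xDD47D

0xDD47D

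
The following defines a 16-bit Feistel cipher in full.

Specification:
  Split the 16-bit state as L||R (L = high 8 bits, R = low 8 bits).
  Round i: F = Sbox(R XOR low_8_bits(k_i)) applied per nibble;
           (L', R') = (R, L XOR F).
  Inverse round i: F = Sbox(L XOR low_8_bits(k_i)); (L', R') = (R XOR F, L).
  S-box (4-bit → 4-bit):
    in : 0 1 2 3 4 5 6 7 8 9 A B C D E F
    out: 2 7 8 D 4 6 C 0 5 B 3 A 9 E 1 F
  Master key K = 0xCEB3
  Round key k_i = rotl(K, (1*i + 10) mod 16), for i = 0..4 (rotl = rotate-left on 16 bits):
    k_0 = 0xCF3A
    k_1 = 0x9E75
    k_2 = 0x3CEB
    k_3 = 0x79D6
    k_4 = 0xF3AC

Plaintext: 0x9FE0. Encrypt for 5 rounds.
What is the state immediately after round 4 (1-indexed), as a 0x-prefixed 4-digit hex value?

0xFE4E

s_0 = plaintext = 0x9FE0
s_1 = Round(s_0, k_0) = 0xE07C
s_2 = Round(s_1, k_1) = 0x7CCB
s_3 = Round(s_2, k_2) = 0xCBFE
s_4 = Round(s_3, k_3) = 0xFE4E
s_5 = Round(s_4, k_4) = 0x4EE6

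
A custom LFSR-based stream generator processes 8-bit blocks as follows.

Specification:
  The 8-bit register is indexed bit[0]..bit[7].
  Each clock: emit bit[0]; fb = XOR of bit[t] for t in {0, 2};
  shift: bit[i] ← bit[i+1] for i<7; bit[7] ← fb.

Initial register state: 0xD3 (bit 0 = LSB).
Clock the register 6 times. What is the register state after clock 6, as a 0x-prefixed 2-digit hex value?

reg_0 = 0xD3
clock 1: out=1, reg = 0xE9
clock 2: out=1, reg = 0xF4
clock 3: out=0, reg = 0xFA
clock 4: out=0, reg = 0x7D
clock 5: out=1, reg = 0x3E
clock 6: out=0, reg = 0x9F

0x9F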